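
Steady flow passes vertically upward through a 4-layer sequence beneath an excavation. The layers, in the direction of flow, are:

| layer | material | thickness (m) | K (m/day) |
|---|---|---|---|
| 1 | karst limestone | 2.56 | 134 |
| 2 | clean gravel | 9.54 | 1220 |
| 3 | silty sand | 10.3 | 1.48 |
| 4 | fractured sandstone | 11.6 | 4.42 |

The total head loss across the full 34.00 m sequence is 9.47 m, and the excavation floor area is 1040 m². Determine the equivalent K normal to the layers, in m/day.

Flow is perpendicular to layering, so the layers act in series and the equivalent K is the thickness-weighted harmonic mean.
Total thickness L = 2.56 + 9.54 + 10.3 + 11.6 = 34.00 m.
Σ(b_i/K_i) = 2.56/134 + 9.54/1220 + 10.3/1.48 + 11.6/4.42 = 9.611 d.
K_eq = L / Σ(b_i/K_i) = 34.00 / 9.611 = 3.538 m/day.

3.54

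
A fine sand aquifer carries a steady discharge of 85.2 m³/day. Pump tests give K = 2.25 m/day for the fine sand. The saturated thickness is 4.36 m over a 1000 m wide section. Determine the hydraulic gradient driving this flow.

0.00869

Cross-sectional area A = 1000 × 4.36 = 4360 m².
From Q = K·A·i, i = Q / (K·A) = 85.2 / (2.250 × 4360) = 0.008685.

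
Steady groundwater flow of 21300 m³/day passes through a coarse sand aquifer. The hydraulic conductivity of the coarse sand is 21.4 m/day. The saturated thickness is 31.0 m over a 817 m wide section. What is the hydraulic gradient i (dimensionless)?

Cross-sectional area A = 817 × 31.0 = 25327 m².
From Q = K·A·i, i = Q / (K·A) = 21300 / (21.40 × 25327) = 0.03930.

0.0393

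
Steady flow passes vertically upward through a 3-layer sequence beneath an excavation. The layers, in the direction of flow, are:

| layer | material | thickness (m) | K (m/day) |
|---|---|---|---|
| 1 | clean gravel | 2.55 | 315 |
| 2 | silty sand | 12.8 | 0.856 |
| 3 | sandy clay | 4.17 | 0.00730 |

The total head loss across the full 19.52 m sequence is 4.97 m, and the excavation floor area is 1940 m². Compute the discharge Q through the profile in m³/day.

16.4

Flow is perpendicular to layering, so the layers act in series and the equivalent K is the thickness-weighted harmonic mean.
Total thickness L = 2.55 + 12.8 + 4.17 = 19.52 m.
Σ(b_i/K_i) = 2.55/315 + 12.8/0.856 + 4.17/0.00730 = 586.2 d.
K_eq = L / Σ(b_i/K_i) = 19.52 / 586.2 = 0.03330 m/day.
Q = K_eq · A · (Δh/L) = 0.03330 × 1940 × (4.97/19.52) = 16.45 m³/day.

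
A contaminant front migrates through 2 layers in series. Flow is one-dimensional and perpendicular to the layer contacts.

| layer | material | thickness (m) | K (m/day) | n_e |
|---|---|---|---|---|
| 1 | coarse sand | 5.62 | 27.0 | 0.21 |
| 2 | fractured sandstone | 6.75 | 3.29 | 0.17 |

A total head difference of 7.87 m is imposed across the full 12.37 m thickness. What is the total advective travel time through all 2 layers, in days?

With flow normal to the layers, continuity requires the same specific discharge q through every layer.
Σ(b_i/K_i) = 5.62/27.0 + 6.75/3.29 = 2.260 d.
q = Δh / Σ(b_i/K_i) = 7.87 / 2.260 = 3.483 m/day.
In each layer the seepage velocity is v_i = q/n_i, so the layer transit time is t_i = b_i·n_i / q:
  layer 1 (coarse sand): t_1 = 5.62 × 0.21 / 3.483 = 0.3389 d
  layer 2 (fractured sandstone): t_2 = 6.75 × 0.17 / 3.483 = 0.3295 d
Total t = Σ t_i = 0.6684 days.

0.668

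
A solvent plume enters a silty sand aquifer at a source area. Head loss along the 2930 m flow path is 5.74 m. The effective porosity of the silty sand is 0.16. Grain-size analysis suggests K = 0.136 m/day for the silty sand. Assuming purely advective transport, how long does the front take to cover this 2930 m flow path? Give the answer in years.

4820

Hydraulic gradient i = Δh / L = 5.74 / 2930 = 0.001959.
Darcy flux q = K · i = 0.1360 × 0.001959 = 0.0002664 m/day.
Seepage velocity v = q / n_e = 0.0002664 / 0.16 = 0.001665 m/day.
Travel time t = L / v = 2930 / 0.001665 = 1.760e+06 days = 4817 years.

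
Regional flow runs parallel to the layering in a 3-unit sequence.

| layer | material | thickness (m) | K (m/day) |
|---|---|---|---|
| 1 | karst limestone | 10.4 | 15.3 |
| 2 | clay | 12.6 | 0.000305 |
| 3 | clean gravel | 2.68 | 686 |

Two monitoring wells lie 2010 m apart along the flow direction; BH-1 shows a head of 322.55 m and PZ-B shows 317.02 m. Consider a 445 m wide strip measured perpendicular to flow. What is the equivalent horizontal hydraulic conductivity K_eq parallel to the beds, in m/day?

77.8

Flow is parallel to layering, so each bed carries its own Darcy discharge and the transmissivities add.
Σ(K_i·b_i) = 15.3×10.4 + 0.000305×12.6 + 686×2.68 = 1998 m²/day.
Total thickness b = 25.68 m, so K_eq = Σ(K_i·b_i)/b = 77.79 m/day.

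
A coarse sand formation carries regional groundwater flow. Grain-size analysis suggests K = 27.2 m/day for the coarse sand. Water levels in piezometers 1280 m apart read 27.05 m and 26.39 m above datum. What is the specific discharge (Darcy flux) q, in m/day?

0.0140

Hydraulic gradient i = (27.05 − 26.39) / 1280 = 0.66 / 1280 = 0.0005156.
Specific discharge q = K · i = 27.20 × 0.0005156 = 0.01403 m/day.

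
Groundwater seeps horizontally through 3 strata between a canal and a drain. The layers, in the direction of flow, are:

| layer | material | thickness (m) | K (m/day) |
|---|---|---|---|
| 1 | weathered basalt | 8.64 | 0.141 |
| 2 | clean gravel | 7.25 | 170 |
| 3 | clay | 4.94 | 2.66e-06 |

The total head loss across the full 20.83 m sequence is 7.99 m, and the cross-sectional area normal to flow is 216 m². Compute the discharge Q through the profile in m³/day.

0.000929

Flow is perpendicular to layering, so the layers act in series and the equivalent K is the thickness-weighted harmonic mean.
Total thickness L = 8.64 + 7.25 + 4.94 = 20.83 m.
Σ(b_i/K_i) = 8.64/0.141 + 7.25/170 + 4.94/2.66e-06 = 1.857e+06 d.
K_eq = L / Σ(b_i/K_i) = 20.83 / 1.857e+06 = 1.122e-05 m/day.
Q = K_eq · A · (Δh/L) = 1.122e-05 × 216 × (7.99/20.83) = 0.0009293 m³/day.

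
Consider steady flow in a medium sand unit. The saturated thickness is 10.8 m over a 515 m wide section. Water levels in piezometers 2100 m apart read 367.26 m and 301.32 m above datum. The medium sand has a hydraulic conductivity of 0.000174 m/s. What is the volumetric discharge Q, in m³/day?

Convert K: 0.000174 m/s × 86400 = 15.03 m/day.
Cross-sectional area A = 515 × 10.8 = 5562 m².
Hydraulic gradient i = (367.26 − 301.32) / 2100 = 65.94 / 2100 = 0.03140.
Darcy's law: Q = K · A · i = 15.03 × 5562 × 0.03140 = 2626 m³/day.

2630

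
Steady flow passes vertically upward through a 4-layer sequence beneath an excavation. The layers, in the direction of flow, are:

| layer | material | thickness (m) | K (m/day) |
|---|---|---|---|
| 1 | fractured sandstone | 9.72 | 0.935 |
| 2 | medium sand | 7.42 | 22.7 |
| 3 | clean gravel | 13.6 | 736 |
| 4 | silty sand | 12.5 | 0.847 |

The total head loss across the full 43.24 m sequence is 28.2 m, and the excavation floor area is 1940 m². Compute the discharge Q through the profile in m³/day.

2150

Flow is perpendicular to layering, so the layers act in series and the equivalent K is the thickness-weighted harmonic mean.
Total thickness L = 9.72 + 7.42 + 13.6 + 12.5 = 43.24 m.
Σ(b_i/K_i) = 9.72/0.935 + 7.42/22.7 + 13.6/736 + 12.5/0.847 = 25.50 d.
K_eq = L / Σ(b_i/K_i) = 43.24 / 25.50 = 1.696 m/day.
Q = K_eq · A · (Δh/L) = 1.696 × 1940 × (28.2/43.24) = 2145 m³/day.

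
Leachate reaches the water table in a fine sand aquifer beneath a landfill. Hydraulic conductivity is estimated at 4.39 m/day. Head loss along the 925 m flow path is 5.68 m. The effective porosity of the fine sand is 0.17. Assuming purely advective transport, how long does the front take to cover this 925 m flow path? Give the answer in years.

16.0

Hydraulic gradient i = Δh / L = 5.68 / 925 = 0.006141.
Darcy flux q = K · i = 4.390 × 0.006141 = 0.02696 m/day.
Seepage velocity v = q / n_e = 0.02696 / 0.17 = 0.1586 m/day.
Travel time t = L / v = 925 / 0.1586 = 5833 days = 15.97 years.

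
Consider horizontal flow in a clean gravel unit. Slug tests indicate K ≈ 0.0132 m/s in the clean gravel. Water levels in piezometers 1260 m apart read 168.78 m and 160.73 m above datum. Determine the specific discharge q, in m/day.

7.29

Convert K: 0.0132 m/s × 86400 = 1140 m/day.
Hydraulic gradient i = (168.78 − 160.73) / 1260 = 8.05 / 1260 = 0.006389.
Specific discharge q = K · i = 1140 × 0.006389 = 7.286 m/day.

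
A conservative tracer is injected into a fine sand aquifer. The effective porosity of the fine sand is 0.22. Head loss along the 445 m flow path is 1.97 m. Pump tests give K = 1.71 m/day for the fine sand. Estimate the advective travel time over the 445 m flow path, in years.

Hydraulic gradient i = Δh / L = 1.97 / 445 = 0.004427.
Darcy flux q = K · i = 1.710 × 0.004427 = 0.007570 m/day.
Seepage velocity v = q / n_e = 0.007570 / 0.22 = 0.03441 m/day.
Travel time t = L / v = 445 / 0.03441 = 12932 days = 35.41 years.

35.4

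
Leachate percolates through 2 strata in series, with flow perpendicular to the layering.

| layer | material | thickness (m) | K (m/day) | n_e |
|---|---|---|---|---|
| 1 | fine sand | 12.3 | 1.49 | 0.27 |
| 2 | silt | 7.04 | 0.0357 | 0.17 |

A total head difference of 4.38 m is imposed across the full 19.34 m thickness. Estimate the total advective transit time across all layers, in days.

212

With flow normal to the layers, continuity requires the same specific discharge q through every layer.
Σ(b_i/K_i) = 12.3/1.49 + 7.04/0.0357 = 205.5 d.
q = Δh / Σ(b_i/K_i) = 4.38 / 205.5 = 0.02132 m/day.
In each layer the seepage velocity is v_i = q/n_i, so the layer transit time is t_i = b_i·n_i / q:
  layer 1 (fine sand): t_1 = 12.3 × 0.27 / 0.02132 = 155.8 d
  layer 2 (silt): t_2 = 7.04 × 0.17 / 0.02132 = 56.14 d
Total t = Σ t_i = 211.9 days.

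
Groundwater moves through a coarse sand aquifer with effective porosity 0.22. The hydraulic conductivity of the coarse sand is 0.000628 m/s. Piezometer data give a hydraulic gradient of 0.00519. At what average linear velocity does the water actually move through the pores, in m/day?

Convert K: 0.000628 m/s × 86400 = 54.26 m/day.
Hydraulic gradient i = 0.00519.
Darcy flux q = K · i = 54.26 × 0.005190 = 0.2816 m/day.
Seepage velocity v = q / n_e = 0.2816 / 0.22 = 1.280 m/day.

1.28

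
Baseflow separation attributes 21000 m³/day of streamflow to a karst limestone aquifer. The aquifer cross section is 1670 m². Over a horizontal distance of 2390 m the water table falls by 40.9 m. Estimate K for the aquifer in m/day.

Hydraulic gradient i = Δh / L = 40.9 / 2390 = 0.01711.
From Q = K·A·i, K = Q / (A·i) = 21000 / (1670 × 0.01711) = 734.8 m/day.

735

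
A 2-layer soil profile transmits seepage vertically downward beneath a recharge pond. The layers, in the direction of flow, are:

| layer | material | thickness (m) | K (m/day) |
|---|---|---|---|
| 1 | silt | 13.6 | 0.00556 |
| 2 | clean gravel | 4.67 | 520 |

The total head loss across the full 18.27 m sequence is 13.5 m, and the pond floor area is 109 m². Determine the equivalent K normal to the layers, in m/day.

Flow is perpendicular to layering, so the layers act in series and the equivalent K is the thickness-weighted harmonic mean.
Total thickness L = 13.6 + 4.67 = 18.27 m.
Σ(b_i/K_i) = 13.6/0.00556 + 4.67/520 = 2446 d.
K_eq = L / Σ(b_i/K_i) = 18.27 / 2446 = 0.007469 m/day.

0.00747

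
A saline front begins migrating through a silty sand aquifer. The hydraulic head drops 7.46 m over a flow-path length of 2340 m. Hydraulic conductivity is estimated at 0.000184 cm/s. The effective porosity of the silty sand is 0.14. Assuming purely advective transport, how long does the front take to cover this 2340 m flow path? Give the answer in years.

Convert K: 0.000184 cm/s × 864 = 0.1590 m/day.
Hydraulic gradient i = Δh / L = 7.46 / 2340 = 0.003188.
Darcy flux q = K · i = 0.1590 × 0.003188 = 0.0005068 m/day.
Seepage velocity v = q / n_e = 0.0005068 / 0.14 = 0.003620 m/day.
Travel time t = L / v = 2340 / 0.003620 = 6.464e+05 days = 1770 years.

1770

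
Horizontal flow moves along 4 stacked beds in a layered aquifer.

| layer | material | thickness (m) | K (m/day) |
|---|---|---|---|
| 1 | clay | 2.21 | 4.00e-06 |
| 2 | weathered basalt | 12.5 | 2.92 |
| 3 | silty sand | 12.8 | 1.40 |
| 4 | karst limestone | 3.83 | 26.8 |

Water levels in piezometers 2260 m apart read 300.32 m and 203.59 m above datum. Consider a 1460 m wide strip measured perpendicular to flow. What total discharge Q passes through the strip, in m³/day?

Flow is parallel to layering, so each bed carries its own Darcy discharge and the transmissivities add.
Σ(K_i·b_i) = 4.00e-06×2.21 + 2.92×12.5 + 1.40×12.8 + 26.8×3.83 = 157.1 m²/day.
Hydraulic gradient i = (300.32 − 203.59) / 2260 = 96.73 / 2260 = 0.04280.
Q = Σ(K_i·b_i) · W · i = 157.1 × 1460 × 0.04280 = 9815 m³/day.

9810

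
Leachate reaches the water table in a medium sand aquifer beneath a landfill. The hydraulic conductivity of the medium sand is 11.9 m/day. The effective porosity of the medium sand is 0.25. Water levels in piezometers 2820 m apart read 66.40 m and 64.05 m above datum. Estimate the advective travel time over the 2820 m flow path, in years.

Hydraulic gradient i = (66.40 − 64.05) / 2820 = 2.35 / 2820 = 0.0008333.
Darcy flux q = K · i = 11.90 × 0.0008333 = 0.009917 m/day.
Seepage velocity v = q / n_e = 0.009917 / 0.25 = 0.03967 m/day.
Travel time t = L / v = 2820 / 0.03967 = 71092 days = 194.6 years.

195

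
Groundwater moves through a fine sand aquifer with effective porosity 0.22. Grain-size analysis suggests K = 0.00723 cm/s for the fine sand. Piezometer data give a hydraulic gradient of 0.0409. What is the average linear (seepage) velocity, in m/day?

Convert K: 0.00723 cm/s × 864 = 6.247 m/day.
Hydraulic gradient i = 0.0409.
Darcy flux q = K · i = 6.247 × 0.04090 = 0.2555 m/day.
Seepage velocity v = q / n_e = 0.2555 / 0.22 = 1.161 m/day.

1.16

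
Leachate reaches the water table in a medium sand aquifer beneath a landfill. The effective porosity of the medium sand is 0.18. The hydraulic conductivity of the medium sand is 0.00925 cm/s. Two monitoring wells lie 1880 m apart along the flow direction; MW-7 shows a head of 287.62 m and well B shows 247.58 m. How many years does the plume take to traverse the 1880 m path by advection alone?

5.44

Convert K: 0.00925 cm/s × 864 = 7.992 m/day.
Hydraulic gradient i = (287.62 − 247.58) / 1880 = 40.04 / 1880 = 0.02130.
Darcy flux q = K · i = 7.992 × 0.02130 = 0.1702 m/day.
Seepage velocity v = q / n_e = 0.1702 / 0.18 = 0.9456 m/day.
Travel time t = L / v = 1880 / 0.9456 = 1988 days = 5.443 years.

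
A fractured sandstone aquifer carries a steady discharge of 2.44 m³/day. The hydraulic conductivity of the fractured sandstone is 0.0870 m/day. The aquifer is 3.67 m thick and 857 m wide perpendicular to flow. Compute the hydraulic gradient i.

0.00892

Cross-sectional area A = 857 × 3.67 = 3145 m².
From Q = K·A·i, i = Q / (K·A) = 2.44 / (0.08700 × 3145) = 0.008917.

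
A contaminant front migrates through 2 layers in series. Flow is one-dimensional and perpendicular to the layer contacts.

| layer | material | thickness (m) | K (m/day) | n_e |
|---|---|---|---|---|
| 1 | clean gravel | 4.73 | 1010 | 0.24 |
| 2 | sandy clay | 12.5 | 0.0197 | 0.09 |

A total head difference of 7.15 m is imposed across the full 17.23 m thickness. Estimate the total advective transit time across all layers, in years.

0.549

With flow normal to the layers, continuity requires the same specific discharge q through every layer.
Σ(b_i/K_i) = 4.73/1010 + 12.5/0.0197 = 634.5 d.
q = Δh / Σ(b_i/K_i) = 7.15 / 634.5 = 0.01127 m/day.
In each layer the seepage velocity is v_i = q/n_i, so the layer transit time is t_i = b_i·n_i / q:
  layer 1 (clean gravel): t_1 = 4.73 × 0.24 / 0.01127 = 100.7 d
  layer 2 (sandy clay): t_2 = 12.5 × 0.09 / 0.01127 = 99.84 d
Total t = Σ t_i = 200.6 days = 0.5492 years.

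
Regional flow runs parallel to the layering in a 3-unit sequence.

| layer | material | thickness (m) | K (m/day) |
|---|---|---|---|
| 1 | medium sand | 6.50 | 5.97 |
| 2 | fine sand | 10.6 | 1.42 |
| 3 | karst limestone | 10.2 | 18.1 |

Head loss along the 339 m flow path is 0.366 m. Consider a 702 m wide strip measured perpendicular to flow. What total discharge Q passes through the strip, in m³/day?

Flow is parallel to layering, so each bed carries its own Darcy discharge and the transmissivities add.
Σ(K_i·b_i) = 5.97×6.50 + 1.42×10.6 + 18.1×10.2 = 238.5 m²/day.
Hydraulic gradient i = Δh / L = 0.366 / 339 = 0.001080.
Q = Σ(K_i·b_i) · W · i = 238.5 × 702 × 0.001080 = 180.7 m³/day.

181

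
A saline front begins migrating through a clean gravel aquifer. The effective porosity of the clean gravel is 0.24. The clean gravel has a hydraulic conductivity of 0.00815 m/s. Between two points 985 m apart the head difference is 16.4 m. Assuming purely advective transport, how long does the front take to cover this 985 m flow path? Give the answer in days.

Convert K: 0.00815 m/s × 86400 = 704.2 m/day.
Hydraulic gradient i = Δh / L = 16.4 / 985 = 0.01665.
Darcy flux q = K · i = 704.2 × 0.01665 = 11.72 m/day.
Seepage velocity v = q / n_e = 11.72 / 0.24 = 48.85 m/day.
Travel time t = L / v = 985 / 48.85 = 20.16 days.

20.2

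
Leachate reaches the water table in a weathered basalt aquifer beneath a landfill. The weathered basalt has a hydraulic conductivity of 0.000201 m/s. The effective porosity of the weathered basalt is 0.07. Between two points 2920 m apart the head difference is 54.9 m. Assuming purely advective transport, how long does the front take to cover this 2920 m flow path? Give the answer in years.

Convert K: 0.000201 m/s × 86400 = 17.37 m/day.
Hydraulic gradient i = Δh / L = 54.9 / 2920 = 0.01880.
Darcy flux q = K · i = 17.37 × 0.01880 = 0.3265 m/day.
Seepage velocity v = q / n_e = 0.3265 / 0.07 = 4.664 m/day.
Travel time t = L / v = 2920 / 4.664 = 626.0 days = 1.714 years.

1.71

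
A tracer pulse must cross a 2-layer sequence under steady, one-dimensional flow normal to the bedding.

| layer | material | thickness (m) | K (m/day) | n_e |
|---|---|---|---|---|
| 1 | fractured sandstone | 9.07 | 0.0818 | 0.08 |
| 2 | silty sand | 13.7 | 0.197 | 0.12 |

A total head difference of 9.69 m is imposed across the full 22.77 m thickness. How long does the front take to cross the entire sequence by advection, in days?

44.1

With flow normal to the layers, continuity requires the same specific discharge q through every layer.
Σ(b_i/K_i) = 9.07/0.0818 + 13.7/0.197 = 180.4 d.
q = Δh / Σ(b_i/K_i) = 9.69 / 180.4 = 0.05371 m/day.
In each layer the seepage velocity is v_i = q/n_i, so the layer transit time is t_i = b_i·n_i / q:
  layer 1 (fractured sandstone): t_1 = 9.07 × 0.08 / 0.05371 = 13.51 d
  layer 2 (silty sand): t_2 = 13.7 × 0.12 / 0.05371 = 30.61 d
Total t = Σ t_i = 44.12 days.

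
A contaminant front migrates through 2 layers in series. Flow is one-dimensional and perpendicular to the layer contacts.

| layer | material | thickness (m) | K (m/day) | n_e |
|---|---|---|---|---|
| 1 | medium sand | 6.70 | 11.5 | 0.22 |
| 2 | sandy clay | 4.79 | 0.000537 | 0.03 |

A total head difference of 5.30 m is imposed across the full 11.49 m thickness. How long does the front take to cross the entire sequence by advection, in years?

7.45

With flow normal to the layers, continuity requires the same specific discharge q through every layer.
Σ(b_i/K_i) = 6.70/11.5 + 4.79/0.000537 = 8921 d.
q = Δh / Σ(b_i/K_i) = 5.30 / 8921 = 0.0005941 m/day.
In each layer the seepage velocity is v_i = q/n_i, so the layer transit time is t_i = b_i·n_i / q:
  layer 1 (medium sand): t_1 = 6.70 × 0.22 / 0.0005941 = 2481 d
  layer 2 (sandy clay): t_2 = 4.79 × 0.03 / 0.0005941 = 241.9 d
Total t = Σ t_i = 2723 days = 7.455 years.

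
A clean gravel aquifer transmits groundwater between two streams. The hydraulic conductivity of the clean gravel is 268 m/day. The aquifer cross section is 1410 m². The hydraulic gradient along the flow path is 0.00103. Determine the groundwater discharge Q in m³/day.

389

Hydraulic gradient i = 0.00103.
Darcy's law: Q = K · A · i = 268.0 × 1410 × 0.001030 = 389.2 m³/day.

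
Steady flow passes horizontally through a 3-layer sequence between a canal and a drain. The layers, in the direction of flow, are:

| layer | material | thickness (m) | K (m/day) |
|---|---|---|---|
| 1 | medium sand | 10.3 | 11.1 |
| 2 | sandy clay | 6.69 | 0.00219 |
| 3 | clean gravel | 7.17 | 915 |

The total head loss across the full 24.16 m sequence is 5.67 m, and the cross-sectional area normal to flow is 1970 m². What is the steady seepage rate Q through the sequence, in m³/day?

3.66

Flow is perpendicular to layering, so the layers act in series and the equivalent K is the thickness-weighted harmonic mean.
Total thickness L = 10.3 + 6.69 + 7.17 = 24.16 m.
Σ(b_i/K_i) = 10.3/11.1 + 6.69/0.00219 + 7.17/915 = 3056 d.
K_eq = L / Σ(b_i/K_i) = 24.16 / 3056 = 0.007906 m/day.
Q = K_eq · A · (Δh/L) = 0.007906 × 1970 × (5.67/24.16) = 3.655 m³/day.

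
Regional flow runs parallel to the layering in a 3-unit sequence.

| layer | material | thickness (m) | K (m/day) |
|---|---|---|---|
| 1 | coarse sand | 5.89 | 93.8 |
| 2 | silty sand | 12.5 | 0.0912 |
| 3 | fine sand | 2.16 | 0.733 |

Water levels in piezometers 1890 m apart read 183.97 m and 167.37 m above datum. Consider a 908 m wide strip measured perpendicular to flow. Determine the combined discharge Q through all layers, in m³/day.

4430

Flow is parallel to layering, so each bed carries its own Darcy discharge and the transmissivities add.
Σ(K_i·b_i) = 93.8×5.89 + 0.0912×12.5 + 0.733×2.16 = 555.2 m²/day.
Hydraulic gradient i = (183.97 − 167.37) / 1890 = 16.6 / 1890 = 0.008783.
Q = Σ(K_i·b_i) · W · i = 555.2 × 908 × 0.008783 = 4428 m³/day.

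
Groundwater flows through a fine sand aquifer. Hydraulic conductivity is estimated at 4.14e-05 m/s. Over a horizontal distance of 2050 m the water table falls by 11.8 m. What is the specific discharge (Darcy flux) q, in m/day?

0.0206

Convert K: 4.14e-05 m/s × 86400 = 3.577 m/day.
Hydraulic gradient i = Δh / L = 11.8 / 2050 = 0.005756.
Specific discharge q = K · i = 3.577 × 0.005756 = 0.02059 m/day.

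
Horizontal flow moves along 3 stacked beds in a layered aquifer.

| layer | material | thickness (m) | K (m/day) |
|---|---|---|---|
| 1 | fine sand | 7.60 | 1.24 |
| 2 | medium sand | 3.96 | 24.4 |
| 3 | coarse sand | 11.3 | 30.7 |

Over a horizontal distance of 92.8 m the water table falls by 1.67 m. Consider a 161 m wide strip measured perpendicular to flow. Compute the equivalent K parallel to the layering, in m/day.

Flow is parallel to layering, so each bed carries its own Darcy discharge and the transmissivities add.
Σ(K_i·b_i) = 1.24×7.60 + 24.4×3.96 + 30.7×11.3 = 453.0 m²/day.
Total thickness b = 22.86 m, so K_eq = Σ(K_i·b_i)/b = 19.81 m/day.

19.8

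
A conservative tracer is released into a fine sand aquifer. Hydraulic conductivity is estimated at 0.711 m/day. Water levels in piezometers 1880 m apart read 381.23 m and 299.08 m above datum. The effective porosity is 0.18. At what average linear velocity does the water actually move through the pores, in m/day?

Hydraulic gradient i = (381.23 − 299.08) / 1880 = 82.15 / 1880 = 0.04370.
Darcy flux q = K · i = 0.7110 × 0.04370 = 0.03107 m/day.
Seepage velocity v = q / n_e = 0.03107 / 0.18 = 0.1726 m/day.

0.173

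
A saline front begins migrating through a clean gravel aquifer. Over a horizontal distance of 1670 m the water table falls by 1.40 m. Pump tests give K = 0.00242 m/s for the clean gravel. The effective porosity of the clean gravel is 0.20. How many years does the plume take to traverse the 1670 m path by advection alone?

5.22

Convert K: 0.00242 m/s × 86400 = 209.1 m/day.
Hydraulic gradient i = Δh / L = 1.40 / 1670 = 0.0008383.
Darcy flux q = K · i = 209.1 × 0.0008383 = 0.1753 m/day.
Seepage velocity v = q / n_e = 0.1753 / 0.20 = 0.8764 m/day.
Travel time t = L / v = 1670 / 0.8764 = 1905 days = 5.217 years.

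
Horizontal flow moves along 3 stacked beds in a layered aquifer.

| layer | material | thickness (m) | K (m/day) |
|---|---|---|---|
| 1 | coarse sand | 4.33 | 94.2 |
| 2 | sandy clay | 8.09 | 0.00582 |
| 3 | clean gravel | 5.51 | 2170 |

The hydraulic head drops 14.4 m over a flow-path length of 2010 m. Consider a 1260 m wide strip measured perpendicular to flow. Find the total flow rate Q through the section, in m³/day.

112000

Flow is parallel to layering, so each bed carries its own Darcy discharge and the transmissivities add.
Σ(K_i·b_i) = 94.2×4.33 + 0.00582×8.09 + 2170×5.51 = 12365 m²/day.
Hydraulic gradient i = Δh / L = 14.4 / 2010 = 0.007164.
Q = Σ(K_i·b_i) · W · i = 12365 × 1260 × 0.007164 = 1.116e+05 m³/day.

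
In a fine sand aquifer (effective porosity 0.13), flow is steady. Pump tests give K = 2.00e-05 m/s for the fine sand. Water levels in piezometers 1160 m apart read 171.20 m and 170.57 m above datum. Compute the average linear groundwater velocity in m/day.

Convert K: 2.00e-05 m/s × 86400 = 1.728 m/day.
Hydraulic gradient i = (171.20 − 170.57) / 1160 = 0.63 / 1160 = 0.0005431.
Darcy flux q = K · i = 1.728 × 0.0005431 = 0.0009385 m/day.
Seepage velocity v = q / n_e = 0.0009385 / 0.13 = 0.007219 m/day.

0.00722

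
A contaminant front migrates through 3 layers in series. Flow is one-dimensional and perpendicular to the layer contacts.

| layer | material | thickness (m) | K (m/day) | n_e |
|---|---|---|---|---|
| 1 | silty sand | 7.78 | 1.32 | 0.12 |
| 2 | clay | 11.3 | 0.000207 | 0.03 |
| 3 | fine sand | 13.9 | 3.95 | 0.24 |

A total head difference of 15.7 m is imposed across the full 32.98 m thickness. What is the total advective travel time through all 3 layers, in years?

With flow normal to the layers, continuity requires the same specific discharge q through every layer.
Σ(b_i/K_i) = 7.78/1.32 + 11.3/0.000207 + 13.9/3.95 = 54599 d.
q = Δh / Σ(b_i/K_i) = 15.7 / 54599 = 0.0002876 m/day.
In each layer the seepage velocity is v_i = q/n_i, so the layer transit time is t_i = b_i·n_i / q:
  layer 1 (silty sand): t_1 = 7.78 × 0.12 / 0.0002876 = 3247 d
  layer 2 (clay): t_2 = 11.3 × 0.03 / 0.0002876 = 1179 d
  layer 3 (fine sand): t_3 = 13.9 × 0.24 / 0.0002876 = 11601 d
Total t = Σ t_i = 16027 days = 43.88 years.

43.9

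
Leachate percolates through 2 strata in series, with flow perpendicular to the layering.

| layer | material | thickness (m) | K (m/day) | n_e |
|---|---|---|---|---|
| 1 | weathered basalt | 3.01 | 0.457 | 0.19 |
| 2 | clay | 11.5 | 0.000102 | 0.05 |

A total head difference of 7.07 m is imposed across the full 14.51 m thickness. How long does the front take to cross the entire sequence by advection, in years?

With flow normal to the layers, continuity requires the same specific discharge q through every layer.
Σ(b_i/K_i) = 3.01/0.457 + 11.5/0.000102 = 1.128e+05 d.
q = Δh / Σ(b_i/K_i) = 7.07 / 1.128e+05 = 6.270e-05 m/day.
In each layer the seepage velocity is v_i = q/n_i, so the layer transit time is t_i = b_i·n_i / q:
  layer 1 (weathered basalt): t_1 = 3.01 × 0.19 / 6.270e-05 = 9121 d
  layer 2 (clay): t_2 = 11.5 × 0.05 / 6.270e-05 = 9170 d
Total t = Σ t_i = 18291 days = 50.08 years.

50.1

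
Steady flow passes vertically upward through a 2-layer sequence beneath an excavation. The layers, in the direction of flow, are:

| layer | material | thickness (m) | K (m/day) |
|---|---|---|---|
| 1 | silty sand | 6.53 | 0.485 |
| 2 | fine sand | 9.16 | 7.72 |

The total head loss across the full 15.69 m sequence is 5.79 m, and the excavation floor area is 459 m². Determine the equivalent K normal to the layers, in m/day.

1.07

Flow is perpendicular to layering, so the layers act in series and the equivalent K is the thickness-weighted harmonic mean.
Total thickness L = 6.53 + 9.16 = 15.69 m.
Σ(b_i/K_i) = 6.53/0.485 + 9.16/7.72 = 14.65 d.
K_eq = L / Σ(b_i/K_i) = 15.69 / 14.65 = 1.071 m/day.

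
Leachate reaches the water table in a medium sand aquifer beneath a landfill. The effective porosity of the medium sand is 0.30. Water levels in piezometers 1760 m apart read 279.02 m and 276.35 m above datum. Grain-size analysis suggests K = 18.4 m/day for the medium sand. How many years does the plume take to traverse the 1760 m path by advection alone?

Hydraulic gradient i = (279.02 − 276.35) / 1760 = 2.67 / 1760 = 0.001517.
Darcy flux q = K · i = 18.40 × 0.001517 = 0.02791 m/day.
Seepage velocity v = q / n_e = 0.02791 / 0.30 = 0.09305 m/day.
Travel time t = L / v = 1760 / 0.09305 = 18915 days = 51.79 years.

51.8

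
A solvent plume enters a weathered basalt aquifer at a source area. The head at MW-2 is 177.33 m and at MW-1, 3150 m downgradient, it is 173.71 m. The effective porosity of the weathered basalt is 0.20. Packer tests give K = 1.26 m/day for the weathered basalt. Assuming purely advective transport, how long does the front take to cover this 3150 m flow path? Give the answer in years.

Hydraulic gradient i = (177.33 − 173.71) / 3150 = 3.62 / 3150 = 0.001149.
Darcy flux q = K · i = 1.260 × 0.001149 = 0.001448 m/day.
Seepage velocity v = q / n_e = 0.001448 / 0.20 = 0.007240 m/day.
Travel time t = L / v = 3150 / 0.007240 = 4.351e+05 days = 1191 years.

1190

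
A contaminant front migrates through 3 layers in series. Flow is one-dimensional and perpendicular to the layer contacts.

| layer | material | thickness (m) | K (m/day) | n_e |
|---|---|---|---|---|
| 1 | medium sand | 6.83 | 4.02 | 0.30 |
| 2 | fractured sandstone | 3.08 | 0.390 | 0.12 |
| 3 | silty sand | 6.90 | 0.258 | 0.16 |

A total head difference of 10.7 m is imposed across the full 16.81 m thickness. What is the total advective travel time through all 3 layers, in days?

12.0

With flow normal to the layers, continuity requires the same specific discharge q through every layer.
Σ(b_i/K_i) = 6.83/4.02 + 3.08/0.390 + 6.90/0.258 = 36.34 d.
q = Δh / Σ(b_i/K_i) = 10.7 / 36.34 = 0.2944 m/day.
In each layer the seepage velocity is v_i = q/n_i, so the layer transit time is t_i = b_i·n_i / q:
  layer 1 (medium sand): t_1 = 6.83 × 0.30 / 0.2944 = 6.959 d
  layer 2 (fractured sandstone): t_2 = 3.08 × 0.12 / 0.2944 = 1.255 d
  layer 3 (silty sand): t_3 = 6.90 × 0.16 / 0.2944 = 3.750 d
Total t = Σ t_i = 11.96 days.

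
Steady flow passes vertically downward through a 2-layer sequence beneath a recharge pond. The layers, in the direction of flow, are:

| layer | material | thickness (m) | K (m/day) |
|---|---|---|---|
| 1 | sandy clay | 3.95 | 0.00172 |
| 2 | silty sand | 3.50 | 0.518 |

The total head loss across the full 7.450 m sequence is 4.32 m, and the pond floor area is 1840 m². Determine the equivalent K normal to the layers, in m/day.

Flow is perpendicular to layering, so the layers act in series and the equivalent K is the thickness-weighted harmonic mean.
Total thickness L = 3.95 + 3.50 = 7.450 m.
Σ(b_i/K_i) = 3.95/0.00172 + 3.50/0.518 = 2303 d.
K_eq = L / Σ(b_i/K_i) = 7.450 / 2303 = 0.003235 m/day.

0.00323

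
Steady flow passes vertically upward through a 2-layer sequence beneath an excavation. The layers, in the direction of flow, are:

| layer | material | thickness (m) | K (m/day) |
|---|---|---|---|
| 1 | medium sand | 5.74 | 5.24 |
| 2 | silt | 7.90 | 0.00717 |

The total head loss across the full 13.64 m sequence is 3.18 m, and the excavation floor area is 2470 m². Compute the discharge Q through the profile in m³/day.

7.12

Flow is perpendicular to layering, so the layers act in series and the equivalent K is the thickness-weighted harmonic mean.
Total thickness L = 5.74 + 7.90 = 13.64 m.
Σ(b_i/K_i) = 5.74/5.24 + 7.90/0.00717 = 1103 d.
K_eq = L / Σ(b_i/K_i) = 13.64 / 1103 = 0.01237 m/day.
Q = K_eq · A · (Δh/L) = 0.01237 × 2470 × (3.18/13.64) = 7.122 m³/day.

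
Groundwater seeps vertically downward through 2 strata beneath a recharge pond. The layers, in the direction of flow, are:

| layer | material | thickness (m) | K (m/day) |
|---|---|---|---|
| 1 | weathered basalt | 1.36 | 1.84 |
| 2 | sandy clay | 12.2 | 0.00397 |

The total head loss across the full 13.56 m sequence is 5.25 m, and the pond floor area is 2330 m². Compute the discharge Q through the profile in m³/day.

Flow is perpendicular to layering, so the layers act in series and the equivalent K is the thickness-weighted harmonic mean.
Total thickness L = 1.36 + 12.2 = 13.56 m.
Σ(b_i/K_i) = 1.36/1.84 + 12.2/0.00397 = 3074 d.
K_eq = L / Σ(b_i/K_i) = 13.56 / 3074 = 0.004411 m/day.
Q = K_eq · A · (Δh/L) = 0.004411 × 2330 × (5.25/13.56) = 3.980 m³/day.

3.98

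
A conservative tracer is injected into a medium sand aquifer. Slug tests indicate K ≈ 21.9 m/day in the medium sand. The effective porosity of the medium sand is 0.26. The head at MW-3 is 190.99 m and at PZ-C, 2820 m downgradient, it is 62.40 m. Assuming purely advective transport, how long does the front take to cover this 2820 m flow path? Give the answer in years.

2.01

Hydraulic gradient i = (190.99 − 62.40) / 2820 = 128.59 / 2820 = 0.04560.
Darcy flux q = K · i = 21.90 × 0.04560 = 0.9986 m/day.
Seepage velocity v = q / n_e = 0.9986 / 0.26 = 3.841 m/day.
Travel time t = L / v = 2820 / 3.841 = 734.2 days = 2.010 years.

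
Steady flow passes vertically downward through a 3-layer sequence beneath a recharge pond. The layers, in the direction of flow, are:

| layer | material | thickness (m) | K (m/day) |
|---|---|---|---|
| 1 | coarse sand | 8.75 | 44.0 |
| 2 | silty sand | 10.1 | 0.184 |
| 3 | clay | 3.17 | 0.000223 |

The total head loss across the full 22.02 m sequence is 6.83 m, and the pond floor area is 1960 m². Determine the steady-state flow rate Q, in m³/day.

0.938

Flow is perpendicular to layering, so the layers act in series and the equivalent K is the thickness-weighted harmonic mean.
Total thickness L = 8.75 + 10.1 + 3.17 = 22.02 m.
Σ(b_i/K_i) = 8.75/44.0 + 10.1/0.184 + 3.17/0.000223 = 14270 d.
K_eq = L / Σ(b_i/K_i) = 22.02 / 14270 = 0.001543 m/day.
Q = K_eq · A · (Δh/L) = 0.001543 × 1960 × (6.83/22.02) = 0.9381 m³/day.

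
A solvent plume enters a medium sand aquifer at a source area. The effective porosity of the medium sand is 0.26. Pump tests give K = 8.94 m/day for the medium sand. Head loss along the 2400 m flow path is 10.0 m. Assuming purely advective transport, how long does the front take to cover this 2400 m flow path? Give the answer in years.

45.9

Hydraulic gradient i = Δh / L = 10.0 / 2400 = 0.004167.
Darcy flux q = K · i = 8.940 × 0.004167 = 0.03725 m/day.
Seepage velocity v = q / n_e = 0.03725 / 0.26 = 0.1433 m/day.
Travel time t = L / v = 2400 / 0.1433 = 16752 days = 45.86 years.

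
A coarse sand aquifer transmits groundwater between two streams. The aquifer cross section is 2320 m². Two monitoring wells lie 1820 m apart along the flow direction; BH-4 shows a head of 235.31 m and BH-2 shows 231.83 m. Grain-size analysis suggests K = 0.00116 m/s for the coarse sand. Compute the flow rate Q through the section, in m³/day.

Convert K: 0.00116 m/s × 86400 = 100.2 m/day.
Hydraulic gradient i = (235.31 − 231.83) / 1820 = 3.48 / 1820 = 0.001912.
Darcy's law: Q = K · A · i = 100.2 × 2320 × 0.001912 = 444.6 m³/day.

445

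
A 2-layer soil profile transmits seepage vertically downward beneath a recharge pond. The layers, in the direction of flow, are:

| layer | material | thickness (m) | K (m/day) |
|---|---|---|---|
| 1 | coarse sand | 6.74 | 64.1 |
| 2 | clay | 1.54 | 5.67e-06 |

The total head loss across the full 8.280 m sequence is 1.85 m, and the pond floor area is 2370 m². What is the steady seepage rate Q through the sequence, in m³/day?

Flow is perpendicular to layering, so the layers act in series and the equivalent K is the thickness-weighted harmonic mean.
Total thickness L = 6.74 + 1.54 = 8.280 m.
Σ(b_i/K_i) = 6.74/64.1 + 1.54/5.67e-06 = 2.716e+05 d.
K_eq = L / Σ(b_i/K_i) = 8.280 / 2.716e+05 = 3.049e-05 m/day.
Q = K_eq · A · (Δh/L) = 3.049e-05 × 2370 × (1.85/8.280) = 0.01614 m³/day.

0.0161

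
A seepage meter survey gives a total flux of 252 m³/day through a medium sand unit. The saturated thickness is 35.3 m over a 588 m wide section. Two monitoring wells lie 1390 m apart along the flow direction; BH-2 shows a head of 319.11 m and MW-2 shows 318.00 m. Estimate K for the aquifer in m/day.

Cross-sectional area A = 588 × 35.3 = 20756 m².
Hydraulic gradient i = (319.11 − 318.00) / 1390 = 1.11 / 1390 = 0.0007986.
From Q = K·A·i, K = Q / (A·i) = 252 / (20756 × 0.0007986) = 15.20 m/day.

15.2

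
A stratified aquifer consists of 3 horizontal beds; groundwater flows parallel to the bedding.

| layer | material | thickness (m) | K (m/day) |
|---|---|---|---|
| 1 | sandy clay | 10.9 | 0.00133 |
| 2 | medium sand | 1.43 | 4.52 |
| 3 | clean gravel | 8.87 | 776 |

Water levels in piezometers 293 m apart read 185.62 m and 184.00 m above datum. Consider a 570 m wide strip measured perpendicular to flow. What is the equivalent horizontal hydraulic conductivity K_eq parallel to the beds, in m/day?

325

Flow is parallel to layering, so each bed carries its own Darcy discharge and the transmissivities add.
Σ(K_i·b_i) = 0.00133×10.9 + 4.52×1.43 + 776×8.87 = 6890 m²/day.
Total thickness b = 21.20 m, so K_eq = Σ(K_i·b_i)/b = 325.0 m/day.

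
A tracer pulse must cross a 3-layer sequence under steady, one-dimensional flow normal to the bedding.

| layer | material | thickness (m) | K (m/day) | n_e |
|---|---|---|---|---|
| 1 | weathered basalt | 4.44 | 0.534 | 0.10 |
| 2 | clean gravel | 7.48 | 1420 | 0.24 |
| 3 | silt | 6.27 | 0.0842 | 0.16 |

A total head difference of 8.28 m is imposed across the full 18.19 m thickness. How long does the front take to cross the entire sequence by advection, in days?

With flow normal to the layers, continuity requires the same specific discharge q through every layer.
Σ(b_i/K_i) = 4.44/0.534 + 7.48/1420 + 6.27/0.0842 = 82.79 d.
q = Δh / Σ(b_i/K_i) = 8.28 / 82.79 = 0.1000 m/day.
In each layer the seepage velocity is v_i = q/n_i, so the layer transit time is t_i = b_i·n_i / q:
  layer 1 (weathered basalt): t_1 = 4.44 × 0.10 / 0.1000 = 4.439 d
  layer 2 (clean gravel): t_2 = 7.48 × 0.24 / 0.1000 = 17.95 d
  layer 3 (silt): t_3 = 6.27 × 0.16 / 0.1000 = 10.03 d
Total t = Σ t_i = 32.42 days.

32.4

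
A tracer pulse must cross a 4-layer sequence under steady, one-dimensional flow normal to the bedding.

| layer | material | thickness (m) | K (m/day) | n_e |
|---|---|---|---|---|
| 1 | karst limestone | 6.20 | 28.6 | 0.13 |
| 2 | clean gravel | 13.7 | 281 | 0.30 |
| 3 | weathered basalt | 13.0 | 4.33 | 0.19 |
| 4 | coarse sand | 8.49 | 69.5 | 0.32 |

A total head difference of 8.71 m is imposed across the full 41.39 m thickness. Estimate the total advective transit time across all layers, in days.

3.93

With flow normal to the layers, continuity requires the same specific discharge q through every layer.
Σ(b_i/K_i) = 6.20/28.6 + 13.7/281 + 13.0/4.33 + 8.49/69.5 = 3.390 d.
q = Δh / Σ(b_i/K_i) = 8.71 / 3.390 = 2.569 m/day.
In each layer the seepage velocity is v_i = q/n_i, so the layer transit time is t_i = b_i·n_i / q:
  layer 1 (karst limestone): t_1 = 6.20 × 0.13 / 2.569 = 0.3137 d
  layer 2 (clean gravel): t_2 = 13.7 × 0.30 / 2.569 = 1.600 d
  layer 3 (weathered basalt): t_3 = 13.0 × 0.19 / 2.569 = 0.9613 d
  layer 4 (coarse sand): t_4 = 8.49 × 0.32 / 2.569 = 1.057 d
Total t = Σ t_i = 3.932 days.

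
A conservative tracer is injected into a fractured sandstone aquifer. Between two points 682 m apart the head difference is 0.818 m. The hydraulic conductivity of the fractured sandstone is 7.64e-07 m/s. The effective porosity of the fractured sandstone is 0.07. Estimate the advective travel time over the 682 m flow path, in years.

Convert K: 7.64e-07 m/s × 86400 = 0.06601 m/day.
Hydraulic gradient i = Δh / L = 0.818 / 682 = 0.001199.
Darcy flux q = K · i = 0.06601 × 0.001199 = 7.917e-05 m/day.
Seepage velocity v = q / n_e = 7.917e-05 / 0.07 = 0.001131 m/day.
Travel time t = L / v = 682 / 0.001131 = 6.030e+05 days = 1651 years.

1650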